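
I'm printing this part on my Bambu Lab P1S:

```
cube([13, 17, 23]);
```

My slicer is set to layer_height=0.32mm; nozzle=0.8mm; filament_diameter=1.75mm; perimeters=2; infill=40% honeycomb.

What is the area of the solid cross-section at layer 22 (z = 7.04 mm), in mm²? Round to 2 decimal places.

At z = 7.04 mm: the 13×17 cube contributes its full rectangle (area 221.00 mm²). Overall, the cross-section is a single solid region. Net area = 221.00 mm².

221.00 mm²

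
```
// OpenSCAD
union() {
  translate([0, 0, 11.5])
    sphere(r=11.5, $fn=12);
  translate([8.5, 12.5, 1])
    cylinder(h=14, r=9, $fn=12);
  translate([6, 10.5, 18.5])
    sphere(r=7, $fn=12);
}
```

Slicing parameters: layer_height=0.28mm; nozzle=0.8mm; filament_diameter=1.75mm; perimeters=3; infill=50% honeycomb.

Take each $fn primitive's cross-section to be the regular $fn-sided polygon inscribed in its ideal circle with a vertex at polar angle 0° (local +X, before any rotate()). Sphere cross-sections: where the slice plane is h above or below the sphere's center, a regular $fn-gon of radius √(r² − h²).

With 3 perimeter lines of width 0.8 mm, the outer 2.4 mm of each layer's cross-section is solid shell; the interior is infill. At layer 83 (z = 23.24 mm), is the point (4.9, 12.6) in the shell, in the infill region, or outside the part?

infill

At z = 23.24 mm: the sphere does not reach this height (|z−center|=11.740 > r=11.5); the cylinder at (8.5, 12.5) is not intersected at this z (z outside [1, 15]); the r=7 sphere at (6, 10.5) contributes a regular 12-gon of circumradius √(7²−4.74²) = 5.151; Combining (union): only the r=7 sphere at (6, 10.5) is present, so the union is just that shape — 1 connected region. Overall, the cross-section is a single solid region. The nearest boundary edge runs (6.00, 15.65)→(3.42, 14.96); distance from the point to it = 2.66 mm. The point is inside the cross-section and 2.66 mm from the nearest boundary — more than the 2.4 mm shell width (3 × 0.8), so it's in the infill interior.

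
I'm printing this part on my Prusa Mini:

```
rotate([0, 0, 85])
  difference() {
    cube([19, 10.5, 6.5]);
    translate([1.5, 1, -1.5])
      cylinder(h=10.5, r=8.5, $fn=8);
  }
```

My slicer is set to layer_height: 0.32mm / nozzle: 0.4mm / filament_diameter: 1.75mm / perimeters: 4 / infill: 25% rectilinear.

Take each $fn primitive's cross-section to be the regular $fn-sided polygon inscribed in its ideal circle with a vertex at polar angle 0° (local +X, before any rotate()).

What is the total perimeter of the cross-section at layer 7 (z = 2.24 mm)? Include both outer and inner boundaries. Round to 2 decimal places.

At z = 2.24 mm: the cube is present — its section is the full 19×10.5 rectangle (perimeter 59.00 mm); the r=8.5 cylinder at (1.5, 1) gives a regular 8-gon of circumradius 8.5 (constant along its height) (perimeter = 2·8·8.500·sin(180°/8) = 52.04 mm); Taking the first minus the rest: starting from the 19×10.5 cube, the r=8.5 cylinder at (1.5, 1) partially overlaps it — only the 73.17 mm² overlap (of its 204.35 mm²) is removed, clipping the outline — boundary = 56.25 mm; (whole slice rotated 85° about Z — lengths, areas and connectivity unchanged). Overall, the cross-section is a single solid region. Total boundary length (outer) = 56.25 mm.

56.25 mm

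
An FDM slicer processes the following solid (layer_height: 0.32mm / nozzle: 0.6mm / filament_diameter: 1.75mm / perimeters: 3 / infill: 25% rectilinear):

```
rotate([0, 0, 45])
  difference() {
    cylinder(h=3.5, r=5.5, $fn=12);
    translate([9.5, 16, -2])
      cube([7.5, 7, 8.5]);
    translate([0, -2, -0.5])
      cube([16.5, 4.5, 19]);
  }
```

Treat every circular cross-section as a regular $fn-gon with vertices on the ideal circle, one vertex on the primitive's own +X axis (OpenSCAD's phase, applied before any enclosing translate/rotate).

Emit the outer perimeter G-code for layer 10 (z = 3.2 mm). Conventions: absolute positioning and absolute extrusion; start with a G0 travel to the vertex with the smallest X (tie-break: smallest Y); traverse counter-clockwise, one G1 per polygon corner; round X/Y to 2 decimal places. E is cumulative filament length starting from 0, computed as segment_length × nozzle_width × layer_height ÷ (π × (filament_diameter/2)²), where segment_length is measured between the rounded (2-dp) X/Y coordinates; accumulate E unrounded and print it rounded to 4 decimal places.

At z = 3.2 mm: the r=5.5 cylinder contributes a regular 12-gon of circumradius 5.5; the cube at (9.5, 16) is present — its section is the full 7.5×7 rectangle; the 16.5×4.5 cube at (0, -2) contributes its full rectangle; Taking the first minus the rest: starting from the r=5.5 cylinder, the 7.5×7 cube at (9.5, 16) misses the remaining region (no effect); the 16.5×4.5 cube at (0, -2) partially overlaps it — only the 23.38 mm² overlap (of its 74.25 mm²) is removed, clipping the outline — 1 connected region; (rotated 45° about Z; rotation is an isometry so areas/perimeters/island counts are preserved). The outline is a single polygon with 15 vertices. Extrusion per mm of travel: 0.6 × 0.32 / (π × 0.875²) = 0.079824. Accumulating E over each segment gives final E = 3.4958.

G0 X-5.31 Y-1.42 Z3.20
G1 X-3.89 Y-3.89 E0.2274
G1 X-1.42 Y-5.31 E0.4549
G1 X1.42 Y-5.31 E0.6816
G1 X3.89 Y-3.89 E0.9090
G1 X5.31 Y-1.42 E1.1364
G1 X5.31 Y1.42 E1.3631
G1 X4.92 Y2.10 E1.4257
G1 X1.41 Y-1.41 E1.8219
G1 X-1.77 Y1.77 E2.1809
G1 X1.65 Y5.18 E2.5664
G1 X1.42 Y5.31 E2.5875
G1 X-1.42 Y5.31 E2.8142
G1 X-3.89 Y3.89 E3.0416
G1 X-5.31 Y1.42 E3.2691
G1 X-5.31 Y-1.42 E3.4958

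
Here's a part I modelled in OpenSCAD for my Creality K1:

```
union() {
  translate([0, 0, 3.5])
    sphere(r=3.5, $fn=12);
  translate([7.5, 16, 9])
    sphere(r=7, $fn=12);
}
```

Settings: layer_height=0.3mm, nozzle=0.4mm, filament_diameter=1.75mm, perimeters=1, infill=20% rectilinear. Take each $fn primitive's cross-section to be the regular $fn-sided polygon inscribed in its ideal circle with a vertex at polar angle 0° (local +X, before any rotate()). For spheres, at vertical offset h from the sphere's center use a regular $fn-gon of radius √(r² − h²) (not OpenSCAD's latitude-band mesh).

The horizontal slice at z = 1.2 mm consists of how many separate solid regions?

At z = 1.2 mm: the r=3.5 sphere slices to a regular 12-gon of circumradius 2.638 (√(r²−h²) with h=2.3 from center); the sphere at (7.5, 16) is absent (|z−center|=7.800 > r=7); Combining (union): only the r=3.5 sphere is present, so the union is just that shape — 1 connected region. The result has 1 disconnected region.

1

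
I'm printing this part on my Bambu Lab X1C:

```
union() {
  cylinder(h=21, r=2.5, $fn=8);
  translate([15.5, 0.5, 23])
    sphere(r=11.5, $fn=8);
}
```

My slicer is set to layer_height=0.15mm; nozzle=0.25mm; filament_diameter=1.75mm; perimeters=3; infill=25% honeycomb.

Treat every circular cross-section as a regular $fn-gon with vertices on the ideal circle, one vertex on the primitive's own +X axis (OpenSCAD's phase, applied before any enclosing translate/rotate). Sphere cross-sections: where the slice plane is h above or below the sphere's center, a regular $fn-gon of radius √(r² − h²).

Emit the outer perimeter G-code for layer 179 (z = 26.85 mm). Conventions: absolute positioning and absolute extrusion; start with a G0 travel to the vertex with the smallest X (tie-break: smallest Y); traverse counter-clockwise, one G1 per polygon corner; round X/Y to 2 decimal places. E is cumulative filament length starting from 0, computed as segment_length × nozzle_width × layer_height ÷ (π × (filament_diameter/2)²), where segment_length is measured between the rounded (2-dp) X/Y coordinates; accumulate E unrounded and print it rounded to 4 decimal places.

At z = 26.85 mm: the cylinder is absent (z outside [0, 21]); the r=11.5 sphere at (15.5, 0.5) contributes a regular 8-gon of circumradius √(11.5²−3.85²) = 10.836; Combining (union): only the r=11.5 sphere at (15.5, 0.5) is present, so the union is just that shape — 1 connected region. The outline is a single polygon with 8 vertices. Extrusion per mm of travel: 0.25 × 0.15 / (π × 0.875²) = 0.015591. Accumulating E over each segment gives final E = 1.0345.

G0 X4.66 Y0.50 Z26.85
G1 X7.84 Y-7.16 E0.1293
G1 X15.50 Y-10.34 E0.2586
G1 X23.16 Y-7.16 E0.3879
G1 X26.34 Y0.50 E0.5172
G1 X23.16 Y8.16 E0.6465
G1 X15.50 Y11.34 E0.7758
G1 X7.84 Y8.16 E0.9051
G1 X4.66 Y0.50 E1.0345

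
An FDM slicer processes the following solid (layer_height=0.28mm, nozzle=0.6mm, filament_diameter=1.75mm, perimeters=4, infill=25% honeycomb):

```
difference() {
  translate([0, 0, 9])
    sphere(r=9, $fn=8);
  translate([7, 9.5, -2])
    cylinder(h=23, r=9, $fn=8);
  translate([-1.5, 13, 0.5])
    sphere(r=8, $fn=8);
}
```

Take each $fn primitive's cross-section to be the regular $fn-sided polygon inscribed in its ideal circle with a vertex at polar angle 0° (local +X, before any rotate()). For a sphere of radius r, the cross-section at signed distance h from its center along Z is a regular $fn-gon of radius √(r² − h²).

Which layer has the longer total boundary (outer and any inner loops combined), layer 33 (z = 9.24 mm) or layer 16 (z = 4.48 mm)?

layer 33 (z = 9.24 mm)

Layer 33 (z = 9.24): the sphere: section is a regular 8-gon, circumradius = √(r²−h²) = √(9²−0.24²) = 8.997 (perimeter = 2·8·8.997·sin(180°/8) = 55.09 mm); the r=9 cylinder at (7, 9.5) contributes a regular 8-gon of circumradius 9 (perimeter = 2·8·9.000·sin(180°/8) = 55.11 mm); the sphere at (-1.5, 13) is not intersected at this z (|z−center|=8.740 > r=8); Taking the first minus the rest: starting from the r=9 sphere, the r=9 cylinder at (7, 9.5) partially overlaps it — only the 44.98 mm² overlap (of its 229.10 mm²) is removed, clipping the outline — boundary = 55.09 mm. So its perimeter = 55.09 mm. Layer 16 (z = 4.48): the r=9 sphere slices to a regular 8-gon of circumradius 7.783 (√(r²−h²) with h=4.52 from center) (perimeter = 2·8·7.783·sin(180°/8) = 47.65 mm); the r=9 cylinder at (7, 9.5) gives a regular 8-gon of circumradius 9 (constant along its height) (perimeter = 2·8·9.000·sin(180°/8) = 55.11 mm); the r=8 sphere at (-1.5, 13) slices to a regular 8-gon of circumradius 6.940 (√(r²−h²) with h=3.98 from center) (perimeter = 2·8·6.940·sin(180°/8) = 42.49 mm); Taking the first minus the rest: starting from the r=9 sphere, the r=9 cylinder at (7, 9.5) partially overlaps it — only the 30.09 mm² overlap (of its 229.10 mm²) is removed, clipping the outline; the r=8 sphere at (-1.5, 13) partially overlaps it — only the 1.39 mm² overlap (of its 136.22 mm²) is removed, clipping the outline — boundary = 46.67 mm. So its perimeter = 46.67 mm. Layer 33 is larger (55.09 vs 46.67 mm).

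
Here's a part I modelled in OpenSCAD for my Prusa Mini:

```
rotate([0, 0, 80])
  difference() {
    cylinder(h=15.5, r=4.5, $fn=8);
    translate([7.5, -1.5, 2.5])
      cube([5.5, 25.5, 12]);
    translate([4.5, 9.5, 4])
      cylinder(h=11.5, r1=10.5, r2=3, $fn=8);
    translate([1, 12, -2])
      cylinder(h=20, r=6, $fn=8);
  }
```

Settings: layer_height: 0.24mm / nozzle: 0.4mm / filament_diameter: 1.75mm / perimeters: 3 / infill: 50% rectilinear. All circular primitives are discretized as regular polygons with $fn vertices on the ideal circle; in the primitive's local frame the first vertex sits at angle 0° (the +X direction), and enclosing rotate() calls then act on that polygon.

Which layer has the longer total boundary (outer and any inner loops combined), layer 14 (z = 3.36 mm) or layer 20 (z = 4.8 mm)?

Layer 14 (z = 3.36): the cylinder: section is a regular 8-gon, circumradius r=4.5 (perimeter = 2·8·4.500·sin(180°/8) = 27.55 mm); the 5.5×25.5 cube at (7.5, -1.5) contributes its full rectangle (perimeter 62.00 mm); the cone at (4.5, 9.5) does not reach this height (z outside [4, 15.5]); the cylinder at (1, 12): section is a regular 8-gon, circumradius r=6 (perimeter = 2·8·6.000·sin(180°/8) = 36.74 mm); Subtracting the remaining from the first: starting from the r=4.5 cylinder, the 5.5×25.5 cube at (7.5, -1.5) misses the remaining region (no effect); the r=6 cylinder at (1, 12) misses the remaining region (no effect) — boundary = 27.55 mm; (whole slice rotated 80° about Z — lengths, areas and connectivity unchanged). So its perimeter = 27.55 mm. Layer 20 (z = 4.8): the r=4.5 cylinder contributes a regular 8-gon of circumradius 4.5 (perimeter = 2·8·4.500·sin(180°/8) = 27.55 mm); the cube at (7.5, -1.5) is present — its section is the full 5.5×25.5 rectangle (perimeter 62.00 mm); the cone at (4.5, 9.5) (r1=10.5→r2=3) has section circumradius 9.978 here — a regular 8-gon (perimeter = 2·8·9.978·sin(180°/8) = 61.10 mm); the r=6 cylinder at (1, 12) contributes a regular 8-gon of circumradius 6 (perimeter = 2·8·6.000·sin(180°/8) = 36.74 mm); After the difference (first − rest): starting from the r=4.5 cylinder, the 5.5×25.5 cube at (7.5, -1.5) misses the remaining region (no effect); the cone at (4.5, 9.5) partially overlaps it — only the 17.67 mm² overlap (of its 281.61 mm²) is removed, clipping the outline; the r=6 cylinder at (1, 12) misses the remaining region (no effect) — boundary = 25.45 mm; (rotated 80° about Z; rotation is an isometry so areas/perimeters/island counts are preserved). So its perimeter = 25.45 mm. Layer 14 is larger (27.55 vs 25.45 mm).

layer 14 (z = 3.36 mm)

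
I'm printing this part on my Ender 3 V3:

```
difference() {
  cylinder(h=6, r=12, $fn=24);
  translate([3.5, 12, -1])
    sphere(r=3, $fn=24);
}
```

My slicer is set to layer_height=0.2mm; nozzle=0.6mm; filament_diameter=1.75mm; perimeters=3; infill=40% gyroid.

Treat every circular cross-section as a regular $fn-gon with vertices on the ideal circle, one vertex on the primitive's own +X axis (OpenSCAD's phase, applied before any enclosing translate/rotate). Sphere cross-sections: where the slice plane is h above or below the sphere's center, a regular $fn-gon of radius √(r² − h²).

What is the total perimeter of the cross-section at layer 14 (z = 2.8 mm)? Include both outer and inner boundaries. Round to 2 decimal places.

75.18 mm

At z = 2.8 mm: the r=12 cylinder gives a regular 24-gon of circumradius 12 (constant along its height) (perimeter = 2·24·12.000·sin(180°/24) = 75.18 mm); the sphere at (3.5, 12) is absent (|z−center|=3.800 > r=3); Subtracting the remaining from the first: none of the subtracted shapes is present at this height, so the r=12 cylinder is unchanged — boundary = 75.18 mm. Overall, the cross-section is a single solid region. Total boundary length (outer) = 75.18 mm.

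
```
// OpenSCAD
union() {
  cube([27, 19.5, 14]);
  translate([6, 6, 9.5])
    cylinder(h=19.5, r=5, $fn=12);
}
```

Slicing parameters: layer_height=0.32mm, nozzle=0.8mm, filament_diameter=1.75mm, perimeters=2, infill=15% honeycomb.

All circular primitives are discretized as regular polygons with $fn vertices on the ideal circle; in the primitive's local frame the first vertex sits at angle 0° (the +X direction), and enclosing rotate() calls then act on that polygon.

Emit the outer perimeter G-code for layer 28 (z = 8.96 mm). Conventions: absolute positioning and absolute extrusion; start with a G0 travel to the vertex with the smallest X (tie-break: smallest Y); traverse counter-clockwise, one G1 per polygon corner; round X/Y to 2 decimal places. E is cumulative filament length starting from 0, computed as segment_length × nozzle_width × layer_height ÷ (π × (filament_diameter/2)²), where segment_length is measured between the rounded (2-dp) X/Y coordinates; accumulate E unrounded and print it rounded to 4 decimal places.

G0 X0.00 Y0.00 Z8.96
G1 X27.00 Y0.00 E2.8737
G1 X27.00 Y19.50 E4.9491
G1 X0.00 Y19.50 E7.8228
G1 X0.00 Y0.00 E9.8982

At z = 8.96 mm: the cube is present — its section is the full 27×19.5 rectangle; the cylinder at (6, 6) does not reach this height (z outside [9.5, 29]); Merging all regions: only the 27×19.5 cube is present, so the union is just that shape — 1 connected region. The outline is a single polygon with 4 vertices. Extrusion per mm of travel: 0.8 × 0.32 / (π × 0.875²) = 0.106432. Accumulating E over each segment gives final E = 9.8982.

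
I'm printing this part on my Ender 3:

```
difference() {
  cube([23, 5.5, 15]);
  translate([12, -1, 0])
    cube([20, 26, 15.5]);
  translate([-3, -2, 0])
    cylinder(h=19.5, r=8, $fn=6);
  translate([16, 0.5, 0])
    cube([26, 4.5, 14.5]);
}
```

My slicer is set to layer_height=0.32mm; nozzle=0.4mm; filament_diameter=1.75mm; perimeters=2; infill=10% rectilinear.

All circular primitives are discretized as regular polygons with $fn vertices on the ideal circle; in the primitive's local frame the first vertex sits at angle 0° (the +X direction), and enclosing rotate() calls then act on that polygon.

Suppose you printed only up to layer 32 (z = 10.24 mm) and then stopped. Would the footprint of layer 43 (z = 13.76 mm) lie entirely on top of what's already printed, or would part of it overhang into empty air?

entirely on top

Compare the two slices. At z = 10.24: the 23×5.5 cube contributes its full rectangle (area 126.50 mm²); the cube at (12, -1) (footprint 20×26) is included at this height (area 520.00 mm²); the r=8 cylinder at (-3, -2) gives a regular 6-gon of circumradius 8 (constant along its height) (area = (6/2)·8.000²·sin(360°/6) = 166.28 mm²); the 26×4.5 cube at (16, 0.5) contributes its full rectangle (area 117.00 mm²); After the difference (first − rest): starting from the 23×5.5 cube (126.50 mm²), the 20×26 cube at (12, -1) partially overlaps it — only the 60.50 mm² overlap (of its 520.00 mm²) is removed, clipping the outline; the r=8 cylinder at (-3, -2) partially overlaps it — only the 11.94 mm² overlap (of its 166.28 mm²) is removed, clipping the outline; the 26×4.5 cube at (16, 0.5) misses the remaining region (no effect) — area = 54.06 mm². At z = 13.76: the 23×5.5 cube contributes its full rectangle (area 126.50 mm²); the cube at (12, -1) (footprint 20×26) is included at this height (area 520.00 mm²); the r=8 cylinder at (-3, -2) gives a regular 6-gon of circumradius 8 (constant along its height) (area = (6/2)·8.000²·sin(360°/6) = 166.28 mm²); the cube at (16, 0.5) (footprint 26×4.5) is included at this height (area 117.00 mm²); After the difference (first − rest): starting from the 23×5.5 cube (126.50 mm²), the 20×26 cube at (12, -1) partially overlaps it — only the 60.50 mm² overlap (of its 520.00 mm²) is removed, clipping the outline; the r=8 cylinder at (-3, -2) partially overlaps it — only the 11.94 mm² overlap (of its 166.28 mm²) is removed, clipping the outline; the 26×4.5 cube at (16, 0.5) misses the remaining region (no effect) — area = 54.06 mm². Checking containment: the cross-section at z = 13.76 is a subset of the cross-section at z = 10.24.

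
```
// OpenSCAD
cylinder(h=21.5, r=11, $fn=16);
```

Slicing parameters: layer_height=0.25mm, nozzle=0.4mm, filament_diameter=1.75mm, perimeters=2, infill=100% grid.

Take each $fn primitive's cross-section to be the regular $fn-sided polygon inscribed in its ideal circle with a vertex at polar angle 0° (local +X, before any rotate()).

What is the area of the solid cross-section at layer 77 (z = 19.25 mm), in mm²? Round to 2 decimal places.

At z = 19.25 mm: the r=11 cylinder gives a regular 16-gon of circumradius 11 (constant along its height) (area = (16/2)·11.000²·sin(360°/16) = 370.44 mm²). Overall, the cross-section is a single solid region. Net area = 370.44 mm².

370.44 mm²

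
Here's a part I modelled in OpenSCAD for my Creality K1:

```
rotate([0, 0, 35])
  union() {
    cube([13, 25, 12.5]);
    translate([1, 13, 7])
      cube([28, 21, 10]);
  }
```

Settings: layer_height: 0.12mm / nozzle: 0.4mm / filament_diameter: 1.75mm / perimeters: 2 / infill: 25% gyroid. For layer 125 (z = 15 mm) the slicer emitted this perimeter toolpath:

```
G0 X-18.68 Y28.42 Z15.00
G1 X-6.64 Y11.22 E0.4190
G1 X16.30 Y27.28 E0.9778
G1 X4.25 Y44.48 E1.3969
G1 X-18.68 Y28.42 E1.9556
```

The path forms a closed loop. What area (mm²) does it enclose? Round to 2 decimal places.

587.92 mm²

Apply the shoelace formula to the sequence of (X, Y) vertices; enclosed area = 587.92 mm².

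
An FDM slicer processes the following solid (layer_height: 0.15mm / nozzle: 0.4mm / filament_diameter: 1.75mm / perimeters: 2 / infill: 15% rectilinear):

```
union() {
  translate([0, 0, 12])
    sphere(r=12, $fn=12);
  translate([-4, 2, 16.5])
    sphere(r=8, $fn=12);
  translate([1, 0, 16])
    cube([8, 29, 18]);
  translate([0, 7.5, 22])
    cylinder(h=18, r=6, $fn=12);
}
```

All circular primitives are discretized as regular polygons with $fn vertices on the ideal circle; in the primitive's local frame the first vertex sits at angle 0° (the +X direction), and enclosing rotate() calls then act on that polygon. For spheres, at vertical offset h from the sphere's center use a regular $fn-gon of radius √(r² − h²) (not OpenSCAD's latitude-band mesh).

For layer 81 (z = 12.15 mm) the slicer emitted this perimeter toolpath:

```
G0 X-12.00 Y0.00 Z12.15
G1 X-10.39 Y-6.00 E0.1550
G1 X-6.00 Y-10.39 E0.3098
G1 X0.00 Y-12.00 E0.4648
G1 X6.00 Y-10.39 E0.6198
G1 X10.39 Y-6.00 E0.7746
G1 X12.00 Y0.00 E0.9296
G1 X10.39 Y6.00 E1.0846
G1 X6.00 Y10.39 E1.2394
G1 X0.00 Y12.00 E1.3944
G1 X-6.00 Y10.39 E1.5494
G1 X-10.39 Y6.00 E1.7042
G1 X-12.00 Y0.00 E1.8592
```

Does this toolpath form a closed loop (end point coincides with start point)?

yes

Start point (G0): (-12.00, 0.00). End point (last G1): the path returns to the start — closed.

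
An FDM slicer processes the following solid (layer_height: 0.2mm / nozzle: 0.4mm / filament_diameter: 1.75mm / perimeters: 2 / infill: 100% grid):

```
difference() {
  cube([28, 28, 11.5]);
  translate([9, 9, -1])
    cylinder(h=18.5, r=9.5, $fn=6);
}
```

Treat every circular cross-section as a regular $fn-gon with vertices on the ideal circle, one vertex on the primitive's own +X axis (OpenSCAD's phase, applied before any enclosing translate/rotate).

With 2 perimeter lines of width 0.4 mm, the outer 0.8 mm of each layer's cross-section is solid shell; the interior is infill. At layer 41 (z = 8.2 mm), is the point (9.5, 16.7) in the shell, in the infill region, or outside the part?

outside

At z = 8.2 mm: the cube is present — its section is the full 28×28 rectangle; the r=9.5 cylinder at (9, 9) gives a regular 6-gon of circumradius 9.5 (constant along its height); After the difference (first − rest): starting from the 28×28 cube, the r=9.5 cylinder at (9, 9) partially overlaps it — only the 234.04 mm² overlap (of its 234.48 mm²) is removed, clipping the outline — 1 connected region. Overall, the cross-section is a single solid region. The nearest boundary edge runs (13.75, 17.23)→(4.25, 17.23); distance from the point to it = 0.53 mm. The point is not inside any of the regions above, so it lies outside the cross-section (0.53 mm from the nearest boundary).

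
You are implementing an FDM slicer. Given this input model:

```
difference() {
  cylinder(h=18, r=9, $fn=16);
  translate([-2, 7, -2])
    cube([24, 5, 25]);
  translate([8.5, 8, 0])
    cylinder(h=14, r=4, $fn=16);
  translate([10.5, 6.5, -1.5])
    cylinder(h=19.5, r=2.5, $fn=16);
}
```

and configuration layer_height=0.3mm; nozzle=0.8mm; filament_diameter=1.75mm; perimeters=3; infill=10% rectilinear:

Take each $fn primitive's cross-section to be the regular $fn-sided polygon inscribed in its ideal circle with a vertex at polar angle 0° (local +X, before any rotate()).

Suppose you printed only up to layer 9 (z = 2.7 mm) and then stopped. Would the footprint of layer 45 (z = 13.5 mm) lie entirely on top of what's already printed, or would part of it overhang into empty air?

Compare the two slices. At z = 2.7: the r=9 cylinder gives a regular 16-gon of circumradius 9 (constant along its height) (area = (16/2)·9.000²·sin(360°/16) = 247.98 mm²); the 24×5 cube at (-2, 7) contributes its full rectangle (area 120.00 mm²); the r=4 cylinder at (8.5, 8) gives a regular 16-gon of circumradius 4 (constant along its height) (area = (16/2)·4.000²·sin(360°/16) = 48.98 mm²); the r=2.5 cylinder at (10.5, 6.5) gives a regular 16-gon of circumradius 2.5 (constant along its height) (area = (16/2)·2.500²·sin(360°/16) = 19.13 mm²); After the difference (first − rest): starting from the r=9 cylinder (247.98 mm²), the 24×5 cube at (-2, 7) partially overlaps it — only the 10.60 mm² overlap (of its 120.00 mm²) is removed, clipping the outline; the r=4 cylinder at (8.5, 8) partially overlaps it — only the 3.54 mm² overlap (of its 48.98 mm²) is removed, clipping the outline; the r=2.5 cylinder at (10.5, 6.5) misses the remaining region (no effect) — area = 233.84 mm². At z = 13.5: the r=9 cylinder gives a regular 16-gon of circumradius 9 (constant along its height) (area = (16/2)·9.000²·sin(360°/16) = 247.98 mm²); the 24×5 cube at (-2, 7) contributes its full rectangle (area 120.00 mm²); the r=4 cylinder at (8.5, 8) gives a regular 16-gon of circumradius 4 (constant along its height) (area = (16/2)·4.000²·sin(360°/16) = 48.98 mm²); the r=2.5 cylinder at (10.5, 6.5) gives a regular 16-gon of circumradius 2.5 (constant along its height) (area = (16/2)·2.500²·sin(360°/16) = 19.13 mm²); Subtracting the remaining from the first: starting from the r=9 cylinder (247.98 mm²), the 24×5 cube at (-2, 7) partially overlaps it — only the 10.60 mm² overlap (of its 120.00 mm²) is removed, clipping the outline; the r=4 cylinder at (8.5, 8) partially overlaps it — only the 3.54 mm² overlap (of its 48.98 mm²) is removed, clipping the outline; the r=2.5 cylinder at (10.5, 6.5) misses the remaining region (no effect) — area = 233.84 mm². Checking containment: the cross-section at z = 13.5 is a subset of the cross-section at z = 2.7.

entirely on top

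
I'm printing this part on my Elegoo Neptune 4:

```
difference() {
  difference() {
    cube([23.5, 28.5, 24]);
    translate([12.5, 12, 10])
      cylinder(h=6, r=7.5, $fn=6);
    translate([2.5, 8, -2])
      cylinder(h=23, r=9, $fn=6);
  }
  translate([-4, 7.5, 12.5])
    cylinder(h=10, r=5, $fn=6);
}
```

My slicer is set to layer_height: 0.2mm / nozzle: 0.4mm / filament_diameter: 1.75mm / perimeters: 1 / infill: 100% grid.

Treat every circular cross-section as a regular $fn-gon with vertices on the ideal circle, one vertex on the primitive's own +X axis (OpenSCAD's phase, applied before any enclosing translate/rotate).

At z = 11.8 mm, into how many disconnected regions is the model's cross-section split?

1

At z = 11.8 mm: the cube is present — its section is the full 23.5×28.5 rectangle; the r=7.5 cylinder at (12.5, 12) contributes a regular 6-gon of circumradius 7.5; the r=9 cylinder at (2.5, 8) gives a regular 6-gon of circumradius 9 (constant along its height); After the difference (first − rest): starting from the 23.5×28.5 cube, the r=7.5 cylinder at (12.5, 12) lies wholly inside it (removes its full 146.14 mm² and its 45.00 mm outline becomes a hole wall); the r=9 cylinder at (2.5, 8) partially overlaps it — only the 112.96 mm² overlap (of its 210.44 mm²) is removed, clipping the outline — 1 connected region; the cylinder at (-4, 7.5) does not reach this height (z outside [12.5, 22.5]); Subtracting the remaining from the first: none of the subtracted shapes is present at this height, so the result so far is unchanged — 1 connected region. The result has 1 disconnected region.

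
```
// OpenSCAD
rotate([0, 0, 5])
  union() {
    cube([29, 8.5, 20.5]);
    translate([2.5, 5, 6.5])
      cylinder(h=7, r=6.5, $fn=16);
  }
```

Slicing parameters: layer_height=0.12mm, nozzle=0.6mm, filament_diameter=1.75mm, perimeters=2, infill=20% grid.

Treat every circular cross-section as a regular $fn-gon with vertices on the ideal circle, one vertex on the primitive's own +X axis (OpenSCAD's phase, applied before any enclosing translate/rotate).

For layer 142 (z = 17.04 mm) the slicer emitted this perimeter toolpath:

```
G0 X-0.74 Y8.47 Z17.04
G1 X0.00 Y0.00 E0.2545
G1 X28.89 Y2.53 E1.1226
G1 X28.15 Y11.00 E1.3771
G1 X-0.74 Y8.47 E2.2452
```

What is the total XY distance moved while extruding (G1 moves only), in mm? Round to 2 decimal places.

75.01 mm

Sum the Euclidean lengths of each G1 segment: total = 75.01 mm.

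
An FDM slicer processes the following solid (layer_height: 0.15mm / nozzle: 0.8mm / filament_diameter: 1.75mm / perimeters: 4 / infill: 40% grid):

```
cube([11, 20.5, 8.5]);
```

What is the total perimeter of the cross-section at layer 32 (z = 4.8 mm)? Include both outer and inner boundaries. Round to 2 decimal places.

At z = 4.8 mm: the 11×20.5 cube contributes its full rectangle (perimeter 63.00 mm). Overall, the cross-section is a single solid region. Total boundary length (outer) = 63.00 mm.

63.00 mm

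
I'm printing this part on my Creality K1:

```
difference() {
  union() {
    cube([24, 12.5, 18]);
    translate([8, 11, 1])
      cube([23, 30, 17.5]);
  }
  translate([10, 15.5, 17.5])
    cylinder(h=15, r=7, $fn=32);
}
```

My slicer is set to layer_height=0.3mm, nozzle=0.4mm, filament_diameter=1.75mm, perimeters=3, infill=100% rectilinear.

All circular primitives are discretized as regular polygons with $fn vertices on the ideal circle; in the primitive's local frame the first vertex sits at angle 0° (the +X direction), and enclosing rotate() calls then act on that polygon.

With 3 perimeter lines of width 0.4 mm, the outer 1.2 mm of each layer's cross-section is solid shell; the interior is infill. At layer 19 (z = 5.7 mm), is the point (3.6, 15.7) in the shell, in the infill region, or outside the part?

outside

At z = 5.7 mm: the 24×12.5 cube contributes its full rectangle; the 23×30 cube at (8, 11) contributes its full rectangle; Merging all regions: the regions partially overlap (shared area 24.00 mm²), so overlapping operands fuse into one piece — 1 connected region; the cylinder at (10, 15.5) is absent (z outside [17.5, 32.5]); Subtracting the remaining from the first: none of the subtracted shapes is present at this height, so that combined region is unchanged — 1 connected region. Overall, the cross-section is a single solid region. The nearest boundary edge runs (0.00, 12.50)→(8.00, 12.50); distance from the point to it = 3.20 mm. The point is not inside any of the regions above, so it lies outside the cross-section (3.20 mm from the nearest boundary).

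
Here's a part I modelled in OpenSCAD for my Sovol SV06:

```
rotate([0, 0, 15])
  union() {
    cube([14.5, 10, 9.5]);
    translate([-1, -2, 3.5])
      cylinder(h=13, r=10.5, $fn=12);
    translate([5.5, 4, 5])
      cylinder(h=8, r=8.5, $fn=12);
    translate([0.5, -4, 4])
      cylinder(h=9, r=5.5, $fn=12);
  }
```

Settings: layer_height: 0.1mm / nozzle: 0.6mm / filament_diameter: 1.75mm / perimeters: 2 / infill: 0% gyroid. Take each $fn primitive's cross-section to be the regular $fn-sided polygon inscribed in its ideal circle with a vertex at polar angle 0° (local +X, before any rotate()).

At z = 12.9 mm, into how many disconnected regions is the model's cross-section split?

At z = 12.9 mm: the cube does not reach this height (z outside [0, 9.5]); the r=10.5 cylinder at (-1, -2) gives a regular 12-gon of circumradius 10.5 (constant along its height); the cylinder at (5.5, 4): section is a regular 12-gon, circumradius r=8.5; the r=5.5 cylinder at (0.5, -4) gives a regular 12-gon of circumradius 5.5 (constant along its height); Combining (union): the regions partially overlap (shared area 202.38 mm²), so overlapping operands fuse into one piece — 1 connected region; (whole slice rotated 15° about Z — lengths, areas and connectivity unchanged). The result has 1 disconnected region.

1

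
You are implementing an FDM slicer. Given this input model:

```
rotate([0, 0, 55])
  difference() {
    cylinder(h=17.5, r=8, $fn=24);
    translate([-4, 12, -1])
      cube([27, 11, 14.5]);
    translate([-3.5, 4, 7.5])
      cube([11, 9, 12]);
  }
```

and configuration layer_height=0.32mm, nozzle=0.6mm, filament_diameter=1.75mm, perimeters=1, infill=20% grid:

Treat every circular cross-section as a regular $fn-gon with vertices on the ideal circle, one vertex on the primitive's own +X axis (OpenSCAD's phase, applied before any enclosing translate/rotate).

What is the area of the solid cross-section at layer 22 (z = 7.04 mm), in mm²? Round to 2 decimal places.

198.77 mm²

At z = 7.04 mm: the r=8 cylinder gives a regular 24-gon of circumradius 8 (constant along its height) (area = (24/2)·8.000²·sin(360°/24) = 198.77 mm²); the 27×11 cube at (-4, 12) contributes its full rectangle (area 297.00 mm²); the cube at (-3.5, 4) does not reach this height (z outside [7.5, 19.5]); Taking the first minus the rest: starting from the r=8 cylinder (198.77 mm²), the 27×11 cube at (-4, 12) misses the remaining region (no effect) — area = 198.77 mm²; (rotated 55° about Z; rotation is an isometry so areas/perimeters/island counts are preserved). Overall, the cross-section is a single solid region. Net area = 198.77 mm².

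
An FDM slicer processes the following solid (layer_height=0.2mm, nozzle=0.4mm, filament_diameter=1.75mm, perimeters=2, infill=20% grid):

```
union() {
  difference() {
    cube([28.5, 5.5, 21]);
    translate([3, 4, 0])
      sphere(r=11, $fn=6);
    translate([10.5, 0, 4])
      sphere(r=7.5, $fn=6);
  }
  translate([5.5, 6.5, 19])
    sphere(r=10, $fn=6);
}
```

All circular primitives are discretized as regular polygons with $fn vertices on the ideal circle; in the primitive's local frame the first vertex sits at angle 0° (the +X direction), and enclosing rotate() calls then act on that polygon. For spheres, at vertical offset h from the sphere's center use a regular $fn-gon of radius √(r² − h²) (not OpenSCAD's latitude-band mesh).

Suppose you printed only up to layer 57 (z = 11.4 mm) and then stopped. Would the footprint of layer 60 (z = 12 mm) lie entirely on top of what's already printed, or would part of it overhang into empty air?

Compare the two slices. At z = 11.4: the cube is present — its section is the full 28.5×5.5 rectangle (area 156.75 mm²); the sphere at (3, 4) does not reach this height (|z−center|=11.400 > r=11); the r=7.5 sphere at (10.5, 0) contributes a regular 6-gon of circumradius √(7.5²−7.4²) = 1.221 (area = (6/2)·1.221²·sin(360°/6) = 3.87 mm²); Taking the first minus the rest: starting from the 28.5×5.5 cube (156.75 mm²), the r=7.5 sphere at (10.5, 0) partially overlaps it — only the 1.94 mm² overlap (of its 3.87 mm²) is removed, clipping the outline — area = 154.81 mm²; the r=10 sphere at (5.5, 6.5) slices to a regular 6-gon of circumradius 6.499 (√(r²−h²) with h=7.6 from center) (area = (6/2)·6.499²·sin(360°/6) = 109.74 mm²); Taking the union: the regions partially overlap — summed areas 264.56 mm² minus the doubly-counted overlap 42.30 mm² gives 222.26 mm² — area = 222.26 mm². At z = 12: the cube is present — its section is the full 28.5×5.5 rectangle (area 156.75 mm²); the sphere at (3, 4) does not reach this height (|z−center|=12.000 > r=11); the sphere at (10.5, 0) does not reach this height (|z−center|=8.000 > r=7.5); Subtracting the remaining from the first: none of the subtracted shapes is present at this height, so the 28.5×5.5 cube is unchanged — area = 156.75 mm²; the r=10 sphere at (5.5, 6.5) contributes a regular 6-gon of circumradius √(10²−7²) = 7.141 (area = (6/2)·7.141²·sin(360°/6) = 132.50 mm²); Merging all regions: the regions partially overlap — summed areas 289.25 mm² minus the doubly-counted overlap 51.56 mm² gives 237.69 mm² — area = 237.69 mm². Checking containment: at z = 12 the cross-section extends beyond the z = 11.4 cross-section by about 15.43 mm².

part overhangs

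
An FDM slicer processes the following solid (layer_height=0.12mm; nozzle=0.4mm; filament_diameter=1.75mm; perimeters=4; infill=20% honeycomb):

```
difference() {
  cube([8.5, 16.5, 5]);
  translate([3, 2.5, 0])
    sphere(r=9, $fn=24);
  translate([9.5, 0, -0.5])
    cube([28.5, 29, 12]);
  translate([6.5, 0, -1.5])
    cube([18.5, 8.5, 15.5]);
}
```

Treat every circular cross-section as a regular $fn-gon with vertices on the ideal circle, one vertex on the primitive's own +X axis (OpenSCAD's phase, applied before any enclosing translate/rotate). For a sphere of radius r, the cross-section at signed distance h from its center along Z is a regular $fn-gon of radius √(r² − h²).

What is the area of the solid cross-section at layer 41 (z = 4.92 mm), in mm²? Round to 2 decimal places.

At z = 4.92 mm: the cube (footprint 8.5×16.5) is included at this height (area 140.25 mm²); the r=9 sphere at (3, 2.5) slices to a regular 24-gon of circumradius 7.536 (√(r²−h²) with h=4.92 from center) (area = (24/2)·7.536²·sin(360°/24) = 176.39 mm²); the cube at (9.5, 0) is present — its section is the full 28.5×29 rectangle (area 826.50 mm²); the cube at (6.5, 0) is present — its section is the full 18.5×8.5 rectangle (area 157.25 mm²); Subtracting the remaining from the first: starting from the 8.5×16.5 cube (140.25 mm²), the r=9 sphere at (3, 2.5) partially overlaps it — only the 80.25 mm² overlap (of its 176.39 mm²) is removed, clipping the outline; the 28.5×29 cube at (9.5, 0) misses the remaining region (no effect); the 18.5×8.5 cube at (6.5, 0) partially overlaps it — only the 0.43 mm² overlap (of its 157.25 mm²) is removed, clipping the outline — area = 59.57 mm². Overall, the cross-section is a single solid region. Net area = 59.57 mm².

59.57 mm²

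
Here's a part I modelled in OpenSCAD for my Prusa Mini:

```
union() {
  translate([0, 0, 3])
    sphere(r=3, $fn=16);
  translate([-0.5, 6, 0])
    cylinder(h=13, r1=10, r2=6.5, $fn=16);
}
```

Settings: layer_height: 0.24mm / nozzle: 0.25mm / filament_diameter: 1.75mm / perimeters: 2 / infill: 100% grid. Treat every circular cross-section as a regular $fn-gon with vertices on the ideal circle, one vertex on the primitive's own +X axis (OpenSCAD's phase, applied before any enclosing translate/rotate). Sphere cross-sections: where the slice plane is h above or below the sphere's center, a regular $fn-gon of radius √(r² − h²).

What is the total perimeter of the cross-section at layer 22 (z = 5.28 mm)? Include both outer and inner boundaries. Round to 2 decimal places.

At z = 5.28 mm: the r=3 sphere slices to a regular 16-gon of circumradius 1.950 (√(r²−h²) with h=2.28 from center) (perimeter = 2·16·1.950·sin(180°/16) = 12.17 mm); the cone at (-0.5, 6): at t=0.406 of its height the radius interpolates to r₁+(r₂−r₁)t = 8.578, giving a regular 16-gon of that circumradius (perimeter = 2·16·8.578·sin(180°/16) = 53.55 mm); Taking the union: the r=3 sphere lies entirely inside the cone at (-0.5, 6), so the union is just the cone at (-0.5, 6) — boundary = 53.55 mm. Overall, the cross-section is a single solid region. Total boundary length (outer) = 53.55 mm.

53.55 mm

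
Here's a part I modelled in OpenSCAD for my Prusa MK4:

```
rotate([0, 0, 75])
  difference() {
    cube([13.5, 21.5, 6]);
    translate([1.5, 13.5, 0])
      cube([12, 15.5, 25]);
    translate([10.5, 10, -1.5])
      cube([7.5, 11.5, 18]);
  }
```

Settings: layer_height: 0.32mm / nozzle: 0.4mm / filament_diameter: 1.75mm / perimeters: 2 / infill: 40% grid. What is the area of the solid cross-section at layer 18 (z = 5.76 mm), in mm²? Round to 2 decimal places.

183.75 mm²

At z = 5.76 mm: the 13.5×21.5 cube contributes its full rectangle (area 290.25 mm²); the cube at (1.5, 13.5) (footprint 12×15.5) is included at this height (area 186.00 mm²); the cube at (10.5, 10) is present — its section is the full 7.5×11.5 rectangle (area 86.25 mm²); After the difference (first − rest): starting from the 13.5×21.5 cube (290.25 mm²), the 12×15.5 cube at (1.5, 13.5) partially overlaps it — only the 96.00 mm² overlap (of its 186.00 mm²) is removed, clipping the outline; the 7.5×11.5 cube at (10.5, 10) partially overlaps it — only the 10.50 mm² overlap (of its 86.25 mm²) is removed, clipping the outline — area = 183.75 mm²; (whole slice rotated 75° about Z — lengths, areas and connectivity unchanged). Overall, the cross-section is a single solid region. Net area = 183.75 mm².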